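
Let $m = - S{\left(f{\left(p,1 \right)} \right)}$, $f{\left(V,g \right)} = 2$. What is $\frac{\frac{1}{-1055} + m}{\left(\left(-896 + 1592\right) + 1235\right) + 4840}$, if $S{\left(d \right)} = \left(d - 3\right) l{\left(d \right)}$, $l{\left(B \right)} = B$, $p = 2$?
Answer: $\frac{19}{64355} \approx 0.00029524$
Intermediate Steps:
$S{\left(d \right)} = d \left(-3 + d\right)$ ($S{\left(d \right)} = \left(d - 3\right) d = \left(-3 + d\right) d = d \left(-3 + d\right)$)
$m = 2$ ($m = - 2 \left(-3 + 2\right) = - 2 \left(-1\right) = \left(-1\right) \left(-2\right) = 2$)
$\frac{\frac{1}{-1055} + m}{\left(\left(-896 + 1592\right) + 1235\right) + 4840} = \frac{\frac{1}{-1055} + 2}{\left(\left(-896 + 1592\right) + 1235\right) + 4840} = \frac{- \frac{1}{1055} + 2}{\left(696 + 1235\right) + 4840} = \frac{2109}{1055 \left(1931 + 4840\right)} = \frac{2109}{1055 \cdot 6771} = \frac{2109}{1055} \cdot \frac{1}{6771} = \frac{19}{64355}$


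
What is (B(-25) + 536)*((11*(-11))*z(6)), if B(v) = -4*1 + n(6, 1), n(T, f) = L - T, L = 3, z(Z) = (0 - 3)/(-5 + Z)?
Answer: 192027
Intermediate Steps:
z(Z) = -3/(-5 + Z)
n(T, f) = 3 - T
B(v) = -7 (B(v) = -4*1 + (3 - 1*6) = -4 + (3 - 6) = -4 - 3 = -7)
(B(-25) + 536)*((11*(-11))*z(6)) = (-7 + 536)*((11*(-11))*(-3/(-5 + 6))) = 529*(-(-363)/1) = 529*(-(-363)) = 529*(-121*(-3)) = 529*363 = 192027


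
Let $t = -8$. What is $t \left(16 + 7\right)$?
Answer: $-184$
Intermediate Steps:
$t \left(16 + 7\right) = - 8 \left(16 + 7\right) = \left(-8\right) 23 = -184$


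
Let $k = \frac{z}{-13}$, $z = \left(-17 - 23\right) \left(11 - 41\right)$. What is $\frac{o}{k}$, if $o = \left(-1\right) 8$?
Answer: $\frac{13}{150} \approx 0.086667$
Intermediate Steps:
$z = 1200$ ($z = \left(-40\right) \left(-30\right) = 1200$)
$k = - \frac{1200}{13}$ ($k = \frac{1200}{-13} = 1200 \left(- \frac{1}{13}\right) = - \frac{1200}{13} \approx -92.308$)
$o = -8$
$\frac{o}{k} = \frac{1}{- \frac{1200}{13}} \left(-8\right) = \left(- \frac{13}{1200}\right) \left(-8\right) = \frac{13}{150}$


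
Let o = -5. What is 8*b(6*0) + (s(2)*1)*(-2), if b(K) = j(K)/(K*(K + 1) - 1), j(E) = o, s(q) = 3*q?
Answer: 28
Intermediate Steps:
j(E) = -5
b(K) = -5/(-1 + K*(1 + K)) (b(K) = -5/(K*(K + 1) - 1) = -5/(K*(1 + K) - 1) = -5/(-1 + K*(1 + K)))
8*b(6*0) + (s(2)*1)*(-2) = 8*(-5/(-1 + 6*0 + (6*0)²)) + ((3*2)*1)*(-2) = 8*(-5/(-1 + 0 + 0²)) + (6*1)*(-2) = 8*(-5/(-1 + 0 + 0)) + 6*(-2) = 8*(-5/(-1)) - 12 = 8*(-5*(-1)) - 12 = 8*5 - 12 = 40 - 12 = 28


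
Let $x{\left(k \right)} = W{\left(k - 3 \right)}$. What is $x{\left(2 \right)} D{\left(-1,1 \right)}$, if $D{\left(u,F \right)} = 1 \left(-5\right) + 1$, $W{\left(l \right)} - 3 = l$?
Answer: $-8$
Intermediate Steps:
$W{\left(l \right)} = 3 + l$
$x{\left(k \right)} = k$ ($x{\left(k \right)} = 3 + \left(k - 3\right) = 3 + \left(-3 + k\right) = k$)
$D{\left(u,F \right)} = -4$ ($D{\left(u,F \right)} = -5 + 1 = -4$)
$x{\left(2 \right)} D{\left(-1,1 \right)} = 2 \left(-4\right) = -8$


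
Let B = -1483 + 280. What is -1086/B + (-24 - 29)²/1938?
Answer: 1827965/777138 ≈ 2.3522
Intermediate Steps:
B = -1203
-1086/B + (-24 - 29)²/1938 = -1086/(-1203) + (-24 - 29)²/1938 = -1086*(-1/1203) + (-53)²*(1/1938) = 362/401 + 2809*(1/1938) = 362/401 + 2809/1938 = 1827965/777138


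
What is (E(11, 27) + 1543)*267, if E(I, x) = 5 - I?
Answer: 410379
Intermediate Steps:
(E(11, 27) + 1543)*267 = ((5 - 1*11) + 1543)*267 = ((5 - 11) + 1543)*267 = (-6 + 1543)*267 = 1537*267 = 410379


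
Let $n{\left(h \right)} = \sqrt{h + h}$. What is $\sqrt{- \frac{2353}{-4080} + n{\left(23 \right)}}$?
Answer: $\frac{\sqrt{600015 + 1040400 \sqrt{46}}}{1020} \approx 2.7128$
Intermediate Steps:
$n{\left(h \right)} = \sqrt{2} \sqrt{h}$ ($n{\left(h \right)} = \sqrt{2 h} = \sqrt{2} \sqrt{h}$)
$\sqrt{- \frac{2353}{-4080} + n{\left(23 \right)}} = \sqrt{- \frac{2353}{-4080} + \sqrt{2} \sqrt{23}} = \sqrt{\left(-2353\right) \left(- \frac{1}{4080}\right) + \sqrt{46}} = \sqrt{\frac{2353}{4080} + \sqrt{46}}$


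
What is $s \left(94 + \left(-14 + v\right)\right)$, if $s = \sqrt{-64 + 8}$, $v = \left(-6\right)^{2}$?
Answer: $232 i \sqrt{14} \approx 868.06 i$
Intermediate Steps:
$v = 36$
$s = 2 i \sqrt{14}$ ($s = \sqrt{-56} = 2 i \sqrt{14} \approx 7.4833 i$)
$s \left(94 + \left(-14 + v\right)\right) = 2 i \sqrt{14} \left(94 + \left(-14 + 36\right)\right) = 2 i \sqrt{14} \left(94 + 22\right) = 2 i \sqrt{14} \cdot 116 = 232 i \sqrt{14}$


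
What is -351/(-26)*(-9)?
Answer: -243/2 ≈ -121.50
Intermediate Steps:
-351/(-26)*(-9) = -351*(-1)/26*(-9) = -27*(-½)*(-9) = (27/2)*(-9) = -243/2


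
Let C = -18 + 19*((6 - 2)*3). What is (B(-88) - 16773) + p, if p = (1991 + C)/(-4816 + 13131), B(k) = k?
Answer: -140197014/8315 ≈ -16861.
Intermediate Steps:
C = 210 (C = -18 + 19*(4*3) = -18 + 19*12 = -18 + 228 = 210)
p = 2201/8315 (p = (1991 + 210)/(-4816 + 13131) = 2201/8315 ≈ 0.26470)
(B(-88) - 16773) + p = (-88 - 16773) + 2201/8315 = -16861 + 2201/8315 = -140197014/8315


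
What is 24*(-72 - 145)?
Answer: -5208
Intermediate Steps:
24*(-72 - 145) = 24*(-217) = -5208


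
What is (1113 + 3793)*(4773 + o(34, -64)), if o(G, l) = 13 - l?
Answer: 23794100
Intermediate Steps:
(1113 + 3793)*(4773 + o(34, -64)) = (1113 + 3793)*(4773 + (13 - 1*(-64))) = 4906*(4773 + (13 + 64)) = 4906*(4773 + 77) = 4906*4850 = 23794100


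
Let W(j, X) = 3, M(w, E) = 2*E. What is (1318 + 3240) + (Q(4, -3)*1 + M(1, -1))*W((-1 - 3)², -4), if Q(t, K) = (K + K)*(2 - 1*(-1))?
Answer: 4498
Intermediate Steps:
Q(t, K) = 6*K (Q(t, K) = (2*K)*(2 + 1) = (2*K)*3 = 6*K)
(1318 + 3240) + (Q(4, -3)*1 + M(1, -1))*W((-1 - 3)², -4) = (1318 + 3240) + ((6*(-3))*1 + 2*(-1))*3 = 4558 + (-18*1 - 2)*3 = 4558 + (-18 - 2)*3 = 4558 - 20*3 = 4558 - 60 = 4498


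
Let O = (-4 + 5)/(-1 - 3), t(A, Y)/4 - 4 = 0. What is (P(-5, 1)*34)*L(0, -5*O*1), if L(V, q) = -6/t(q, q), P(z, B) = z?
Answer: 255/4 ≈ 63.750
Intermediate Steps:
t(A, Y) = 16 (t(A, Y) = 16 + 4*0 = 16 + 0 = 16)
O = -¼ (O = 1/(-4) = 1*(-¼) = -¼ ≈ -0.25000)
L(V, q) = -3/8 (L(V, q) = -6/16 = -6*1/16 = -3/8)
(P(-5, 1)*34)*L(0, -5*O*1) = -5*34*(-3/8) = -170*(-3/8) = 255/4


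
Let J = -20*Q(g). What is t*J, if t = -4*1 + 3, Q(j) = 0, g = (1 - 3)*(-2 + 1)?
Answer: 0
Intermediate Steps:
g = 2 (g = -2*(-1) = 2)
J = 0 (J = -20*0 = 0)
t = -1 (t = -4 + 3 = -1)
t*J = -1*0 = 0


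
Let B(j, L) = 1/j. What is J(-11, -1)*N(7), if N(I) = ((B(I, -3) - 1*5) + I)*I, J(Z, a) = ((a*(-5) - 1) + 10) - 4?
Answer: 150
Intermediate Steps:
J(Z, a) = 5 - 5*a (J(Z, a) = ((-5*a - 1) + 10) - 4 = ((-1 - 5*a) + 10) - 4 = (9 - 5*a) - 4 = 5 - 5*a)
N(I) = I*(-5 + I + 1/I) (N(I) = ((1/I - 1*5) + I)*I = ((1/I - 5) + I)*I = ((-5 + 1/I) + I)*I = (-5 + I + 1/I)*I = I*(-5 + I + 1/I))
J(-11, -1)*N(7) = (5 - 5*(-1))*(1 + 7*(-5 + 7)) = (5 + 5)*(1 + 7*2) = 10*(1 + 14) = 10*15 = 150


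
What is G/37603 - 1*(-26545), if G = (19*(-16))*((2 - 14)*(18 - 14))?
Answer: 998186227/37603 ≈ 26545.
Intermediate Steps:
G = 14592 (G = -(-3648)*4 = -304*(-48) = 14592)
G/37603 - 1*(-26545) = 14592/37603 - 1*(-26545) = 14592*(1/37603) + 26545 = 14592/37603 + 26545 = 998186227/37603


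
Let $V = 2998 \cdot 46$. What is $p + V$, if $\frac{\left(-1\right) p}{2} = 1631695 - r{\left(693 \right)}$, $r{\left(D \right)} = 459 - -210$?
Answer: $-3124144$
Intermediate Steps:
$r{\left(D \right)} = 669$ ($r{\left(D \right)} = 459 + 210 = 669$)
$V = 137908$
$p = -3262052$ ($p = - 2 \left(1631695 - 669\right) = \left(-2\right) 1631026 = -3262052$)
$p + V = -3262052 + 137908 = -3124144$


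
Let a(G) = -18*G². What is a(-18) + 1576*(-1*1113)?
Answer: -1759920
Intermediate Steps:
a(-18) + 1576*(-1*1113) = -18*(-18)² + 1576*(-1*1113) = -18*324 + 1576*(-1113) = -5832 - 1754088 = -1759920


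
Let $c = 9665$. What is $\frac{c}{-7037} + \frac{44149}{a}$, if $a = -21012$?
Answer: $- \frac{30221029}{8697732} \approx -3.4746$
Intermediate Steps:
$\frac{c}{-7037} + \frac{44149}{a} = \frac{9665}{-7037} + \frac{44149}{-21012} = 9665 \left(- \frac{1}{7037}\right) + 44149 \left(- \frac{1}{21012}\right) = - \frac{9665}{7037} - \frac{2597}{1236} = - \frac{30221029}{8697732}$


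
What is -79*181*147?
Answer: -2101953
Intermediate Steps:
-79*181*147 = -14299*147 = -2101953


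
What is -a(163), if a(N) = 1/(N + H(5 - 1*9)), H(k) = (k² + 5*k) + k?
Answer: -1/155 ≈ -0.0064516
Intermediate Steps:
H(k) = k² + 6*k
a(N) = 1/(-8 + N) (a(N) = 1/(N + (5 - 1*9)*(6 + (5 - 1*9))) = 1/(N + (5 - 9)*(6 + (5 - 9))) = 1/(N - 4*(6 - 4)) = 1/(N - 4*2) = 1/(N - 8) = 1/(-8 + N))
-a(163) = -1/(-8 + 163) = -1/155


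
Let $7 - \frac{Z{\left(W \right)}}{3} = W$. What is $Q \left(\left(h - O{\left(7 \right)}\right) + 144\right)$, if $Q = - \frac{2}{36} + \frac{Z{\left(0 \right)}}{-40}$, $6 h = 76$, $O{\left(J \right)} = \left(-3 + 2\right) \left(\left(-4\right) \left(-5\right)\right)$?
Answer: $- \frac{11077}{108} \approx -102.56$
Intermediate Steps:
$Z{\left(W \right)} = 21 - 3 W$
$O{\left(J \right)} = -20$ ($O{\left(J \right)} = \left(-1\right) 20 = -20$)
$h = \frac{38}{3}$ ($h = \frac{1}{6} \cdot 76 = \frac{38}{3} \approx 12.667$)
$Q = - \frac{209}{360}$ ($Q = - \frac{2}{36} + \frac{21 - 0}{-40} = \left(-2\right) \frac{1}{36} + \left(21 + 0\right) \left(- \frac{1}{40}\right) = - \frac{1}{18} + 21 \left(- \frac{1}{40}\right) = - \frac{1}{18} - \frac{21}{40} = - \frac{209}{360} \approx -0.58056$)
$Q \left(\left(h - O{\left(7 \right)}\right) + 144\right) = - \frac{209 \left(\left(\frac{38}{3} - -20\right) + 144\right)}{360} = - \frac{209 \left(\left(\frac{38}{3} + 20\right) + 144\right)}{360} = - \frac{209 \left(\frac{98}{3} + 144\right)}{360} = \left(- \frac{209}{360}\right) \frac{530}{3} = - \frac{11077}{108}$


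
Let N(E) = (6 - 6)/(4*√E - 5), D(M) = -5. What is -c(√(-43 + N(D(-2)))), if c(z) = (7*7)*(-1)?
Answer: 49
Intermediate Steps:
N(E) = 0 (N(E) = 0/(-5 + 4*√E) = 0)
c(z) = -49 (c(z) = 49*(-1) = -49)
-c(√(-43 + N(D(-2)))) = -1*(-49) = 49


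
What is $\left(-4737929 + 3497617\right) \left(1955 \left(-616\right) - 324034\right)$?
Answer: $1895586193968$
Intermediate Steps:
$\left(-4737929 + 3497617\right) \left(1955 \left(-616\right) - 324034\right) = - 1240312 \left(-1204280 - 324034\right) = \left(-1240312\right) \left(-1528314\right) = 1895586193968$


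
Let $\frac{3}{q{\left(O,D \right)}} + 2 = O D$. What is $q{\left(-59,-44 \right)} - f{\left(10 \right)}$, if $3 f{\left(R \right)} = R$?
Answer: $- \frac{25931}{7782} \approx -3.3322$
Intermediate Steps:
$f{\left(R \right)} = \frac{R}{3}$
$q{\left(O,D \right)} = \frac{3}{-2 + D O}$ ($q{\left(O,D \right)} = \frac{3}{-2 + O D} = \frac{3}{-2 + D O}$)
$q{\left(-59,-44 \right)} - f{\left(10 \right)} = \frac{3}{-2 - -2596} - \frac{1}{3} \cdot 10 = \frac{3}{-2 + 2596} - \frac{10}{3} = \frac{3}{2594} - \frac{10}{3} = - \frac{25931}{7782}$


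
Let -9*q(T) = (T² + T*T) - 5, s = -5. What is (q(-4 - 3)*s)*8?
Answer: 1240/3 ≈ 413.33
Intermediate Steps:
q(T) = 5/9 - 2*T²/9 (q(T) = -((T² + T*T) - 5)/9 = -((T² + T²) - 5)/9 = -(2*T² - 5)/9 = -(-5 + 2*T²)/9 = 5/9 - 2*T²/9)
(q(-4 - 3)*s)*8 = ((5/9 - 2*(-4 - 3)²/9)*(-5))*8 = ((5/9 - 2/9*(-7)²)*(-5))*8 = ((5/9 - 2/9*49)*(-5))*8 = ((5/9 - 98/9)*(-5))*8 = -31/3*(-5)*8 = (155/3)*8 = 1240/3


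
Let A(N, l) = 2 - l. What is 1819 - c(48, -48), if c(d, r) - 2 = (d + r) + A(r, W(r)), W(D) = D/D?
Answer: 1816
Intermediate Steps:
W(D) = 1
c(d, r) = 3 + d + r (c(d, r) = 2 + ((d + r) + (2 - 1*1)) = 2 + ((d + r) + (2 - 1)) = 2 + ((d + r) + 1) = 2 + (1 + d + r) = 3 + d + r)
1819 - c(48, -48) = 1819 - (3 + 48 - 48) = 1819 - 1*3 = 1819 - 3 = 1816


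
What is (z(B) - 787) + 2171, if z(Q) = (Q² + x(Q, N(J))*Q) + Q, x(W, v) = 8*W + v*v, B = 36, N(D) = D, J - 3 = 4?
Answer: 14848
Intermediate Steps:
J = 7 (J = 3 + 4 = 7)
x(W, v) = v² + 8*W (x(W, v) = 8*W + v² = v² + 8*W)
z(Q) = Q + Q² + Q*(49 + 8*Q) (z(Q) = (Q² + (7² + 8*Q)*Q) + Q = (Q² + (49 + 8*Q)*Q) + Q = (Q² + Q*(49 + 8*Q)) + Q = Q + Q² + Q*(49 + 8*Q))
(z(B) - 787) + 2171 = (36*(50 + 9*36) - 787) + 2171 = (36*(50 + 324) - 787) + 2171 = (36*374 - 787) + 2171 = (13464 - 787) + 2171 = 12677 + 2171 = 14848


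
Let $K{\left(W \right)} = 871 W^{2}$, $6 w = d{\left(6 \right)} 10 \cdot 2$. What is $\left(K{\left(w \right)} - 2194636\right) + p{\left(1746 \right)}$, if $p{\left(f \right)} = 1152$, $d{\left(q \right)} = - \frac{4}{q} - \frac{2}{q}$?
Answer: $- \frac{19654256}{9} \approx -2.1838 \cdot 10^{6}$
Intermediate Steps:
$d{\left(q \right)} = - \frac{6}{q}$
$w = - \frac{10}{3}$ ($w = \frac{- \frac{6}{6} \cdot 10 \cdot 2}{6} = \frac{\left(-6\right) \frac{1}{6} \cdot 10 \cdot 2}{6} = \frac{\left(-1\right) 10 \cdot 2}{6} = \frac{\left(-10\right) 2}{6} = \frac{1}{6} \left(-20\right) = - \frac{10}{3} \approx -3.3333$)
$\left(K{\left(w \right)} - 2194636\right) + p{\left(1746 \right)} = \left(871 \left(- \frac{10}{3}\right)^{2} - 2194636\right) + 1152 = \left(871 \cdot \frac{100}{9} - 2194636\right) + 1152 = \left(\frac{87100}{9} - 2194636\right) + 1152 = - \frac{19664624}{9} + 1152 = - \frac{19654256}{9}$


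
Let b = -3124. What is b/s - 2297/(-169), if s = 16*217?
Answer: 1861807/146692 ≈ 12.692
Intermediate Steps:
s = 3472
b/s - 2297/(-169) = -3124/3472 - 2297/(-169) = -3124*1/3472 - 2297*(-1/169) = -781/868 + 2297/169 = 1861807/146692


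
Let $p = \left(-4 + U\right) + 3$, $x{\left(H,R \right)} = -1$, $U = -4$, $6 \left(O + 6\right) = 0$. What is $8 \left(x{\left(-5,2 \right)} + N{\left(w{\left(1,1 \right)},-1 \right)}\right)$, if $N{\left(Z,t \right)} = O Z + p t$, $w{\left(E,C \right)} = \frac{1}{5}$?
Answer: $\frac{112}{5} \approx 22.4$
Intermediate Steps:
$O = -6$ ($O = -6 + \frac{1}{6} \cdot 0 = -6 + 0 = -6$)
$p = -5$ ($p = \left(-4 - 4\right) + 3 = -8 + 3 = -5$)
$w{\left(E,C \right)} = \frac{1}{5}$
$N{\left(Z,t \right)} = - 6 Z - 5 t$
$8 \left(x{\left(-5,2 \right)} + N{\left(w{\left(1,1 \right)},-1 \right)}\right) = 8 \left(-1 - - \frac{19}{5}\right) = 8 \left(-1 + \left(- \frac{6}{5} + 5\right)\right) = 8 \left(-1 + \frac{19}{5}\right) = 8 \cdot \frac{14}{5} = \frac{112}{5}$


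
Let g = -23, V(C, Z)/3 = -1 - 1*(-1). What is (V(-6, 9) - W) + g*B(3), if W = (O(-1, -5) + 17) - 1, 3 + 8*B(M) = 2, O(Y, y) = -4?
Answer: -73/8 ≈ -9.1250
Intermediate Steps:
V(C, Z) = 0 (V(C, Z) = 3*(-1 - 1*(-1)) = 3*(-1 + 1) = 3*0 = 0)
B(M) = -⅛ (B(M) = -3/8 + (⅛)*2 = -3/8 + ¼ = -⅛)
W = 12 (W = (-4 + 17) - 1 = 13 - 1 = 12)
(V(-6, 9) - W) + g*B(3) = (0 - 1*12) - 23*(-⅛) = (0 - 12) + 23/8 = -12 + 23/8 = -73/8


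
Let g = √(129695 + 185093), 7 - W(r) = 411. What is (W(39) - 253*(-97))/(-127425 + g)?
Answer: -3075657225/16236815837 - 48274*√78697/16236815837 ≈ -0.19026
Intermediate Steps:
W(r) = -404 (W(r) = 7 - 1*411 = 7 - 411 = -404)
g = 2*√78697 (g = √314788 = 2*√78697 ≈ 561.06)
(W(39) - 253*(-97))/(-127425 + g) = (-404 - 253*(-97))/(-127425 + 2*√78697) = (-404 + 24541)/(-127425 + 2*√78697) = 24137/(-127425 + 2*√78697)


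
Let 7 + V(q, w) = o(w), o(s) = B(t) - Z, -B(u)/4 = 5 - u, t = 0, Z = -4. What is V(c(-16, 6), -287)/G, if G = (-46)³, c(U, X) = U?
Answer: 1/4232 ≈ 0.00023629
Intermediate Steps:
B(u) = -20 + 4*u (B(u) = -4*(5 - u) = -20 + 4*u)
o(s) = -16 (o(s) = (-20 + 4*0) - 1*(-4) = (-20 + 0) + 4 = -20 + 4 = -16)
V(q, w) = -23 (V(q, w) = -7 - 16 = -23)
G = -97336
V(c(-16, 6), -287)/G = -23/(-97336) = -23*(-1/97336) = 1/4232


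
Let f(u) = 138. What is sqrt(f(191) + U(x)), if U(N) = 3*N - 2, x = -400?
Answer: 2*I*sqrt(266) ≈ 32.619*I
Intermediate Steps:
U(N) = -2 + 3*N
sqrt(f(191) + U(x)) = sqrt(138 + (-2 + 3*(-400))) = sqrt(138 + (-2 - 1200)) = sqrt(138 - 1202) = sqrt(-1064) = 2*I*sqrt(266)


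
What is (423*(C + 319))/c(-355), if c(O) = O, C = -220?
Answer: -41877/355 ≈ -117.96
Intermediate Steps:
(423*(C + 319))/c(-355) = (423*(-220 + 319))/(-355) = (423*99)*(-1/355) = 41877*(-1/355) = -41877/355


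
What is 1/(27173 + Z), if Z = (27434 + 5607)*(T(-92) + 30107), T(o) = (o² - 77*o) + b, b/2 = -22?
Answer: 1/1507060224 ≈ 6.6354e-10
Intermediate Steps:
b = -44 (b = 2*(-22) = -44)
T(o) = -44 + o² - 77*o (T(o) = (o² - 77*o) - 44 = -44 + o² - 77*o)
Z = 1507033051 (Z = (27434 + 5607)*((-44 + (-92)² - 77*(-92)) + 30107) = 33041*((-44 + 8464 + 7084) + 30107) = 33041*(15504 + 30107) = 33041*45611 = 1507033051)
1/(27173 + Z) = 1/(27173 + 1507033051) = 1/1507060224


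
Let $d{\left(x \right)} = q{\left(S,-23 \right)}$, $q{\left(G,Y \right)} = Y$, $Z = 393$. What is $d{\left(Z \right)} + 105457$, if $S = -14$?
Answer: $105434$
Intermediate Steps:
$d{\left(x \right)} = -23$
$d{\left(Z \right)} + 105457 = -23 + 105457 = 105434$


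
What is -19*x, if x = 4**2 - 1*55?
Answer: 741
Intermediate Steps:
x = -39 (x = 16 - 55 = -39)
-19*x = -19*(-39) = 741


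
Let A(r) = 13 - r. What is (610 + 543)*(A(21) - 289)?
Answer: -342441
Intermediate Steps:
(610 + 543)*(A(21) - 289) = (610 + 543)*((13 - 1*21) - 289) = 1153*((13 - 21) - 289) = 1153*(-8 - 289) = 1153*(-297) = -342441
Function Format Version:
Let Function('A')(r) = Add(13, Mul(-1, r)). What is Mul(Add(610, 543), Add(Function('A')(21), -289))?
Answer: -342441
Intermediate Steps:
Mul(Add(610, 543), Add(Function('A')(21), -289)) = Mul(Add(610, 543), Add(Add(13, Mul(-1, 21)), -289)) = Mul(1153, Add(Add(13, -21), -289)) = Mul(1153, Add(-8, -289)) = Mul(1153, -297) = -342441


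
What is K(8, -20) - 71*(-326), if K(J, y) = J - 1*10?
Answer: 23144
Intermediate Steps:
K(J, y) = -10 + J (K(J, y) = J - 10 = -10 + J)
K(8, -20) - 71*(-326) = (-10 + 8) - 71*(-326) = -2 + 23146 = 23144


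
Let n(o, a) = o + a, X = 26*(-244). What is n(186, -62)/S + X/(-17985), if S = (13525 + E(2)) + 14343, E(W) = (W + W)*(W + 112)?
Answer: 45479399/127351785 ≈ 0.35712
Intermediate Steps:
E(W) = 2*W*(112 + W) (E(W) = (2*W)*(112 + W) = 2*W*(112 + W))
X = -6344
n(o, a) = a + o
S = 28324 (S = (13525 + 2*2*(112 + 2)) + 14343 = (13525 + 2*2*114) + 14343 = (13525 + 456) + 14343 = 13981 + 14343 = 28324)
n(186, -62)/S + X/(-17985) = (-62 + 186)/28324 - 6344/(-17985) = 124*(1/28324) - 6344*(-1/17985) = 31/7081 + 6344/17985 = 45479399/127351785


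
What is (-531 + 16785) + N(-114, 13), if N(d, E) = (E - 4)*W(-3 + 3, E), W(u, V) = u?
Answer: 16254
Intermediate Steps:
N(d, E) = 0 (N(d, E) = (E - 4)*(-3 + 3) = (-4 + E)*0 = 0)
(-531 + 16785) + N(-114, 13) = (-531 + 16785) + 0 = 16254 + 0 = 16254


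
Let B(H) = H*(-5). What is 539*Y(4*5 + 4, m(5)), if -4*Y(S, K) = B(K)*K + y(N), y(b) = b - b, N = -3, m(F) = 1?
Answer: 2695/4 ≈ 673.75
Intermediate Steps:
B(H) = -5*H
y(b) = 0
Y(S, K) = 5*K²/4 (Y(S, K) = -((-5*K)*K + 0)/4 = -(-5*K² + 0)/4 = -(-5)*K²/4 = 5*K²/4)
539*Y(4*5 + 4, m(5)) = 539*((5/4)*1²) = 539*((5/4)*1) = 539*(5/4) = 2695/4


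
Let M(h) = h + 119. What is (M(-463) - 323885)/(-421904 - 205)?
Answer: 324229/422109 ≈ 0.76812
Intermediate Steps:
M(h) = 119 + h
(M(-463) - 323885)/(-421904 - 205) = ((119 - 463) - 323885)/(-421904 - 205) = (-344 - 323885)/(-422109) = -324229*(-1/422109) = 324229/422109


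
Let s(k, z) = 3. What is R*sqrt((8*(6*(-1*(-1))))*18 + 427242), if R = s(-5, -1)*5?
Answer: 15*sqrt(428106) ≈ 9814.5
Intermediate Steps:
R = 15 (R = 3*5 = 15)
R*sqrt((8*(6*(-1*(-1))))*18 + 427242) = 15*sqrt((8*(6*(-1*(-1))))*18 + 427242) = 15*sqrt((8*(6*1))*18 + 427242) = 15*sqrt((8*6)*18 + 427242) = 15*sqrt(48*18 + 427242) = 15*sqrt(864 + 427242) = 15*sqrt(428106)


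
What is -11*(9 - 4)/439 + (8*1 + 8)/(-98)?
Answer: -6207/21511 ≈ -0.28855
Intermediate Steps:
-11*(9 - 4)/439 + (8*1 + 8)/(-98) = -11*5*(1/439) + (8 + 8)*(-1/98) = -55*1/439 + 16*(-1/98) = -55/439 - 8/49 = -6207/21511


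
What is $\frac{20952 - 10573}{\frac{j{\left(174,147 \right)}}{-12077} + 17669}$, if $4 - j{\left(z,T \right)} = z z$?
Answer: $\frac{125347183}{213418785} \approx 0.58733$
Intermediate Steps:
$j{\left(z,T \right)} = 4 - z^{2}$ ($j{\left(z,T \right)} = 4 - z z = 4 - z^{2}$)
$\frac{20952 - 10573}{\frac{j{\left(174,147 \right)}}{-12077} + 17669} = \frac{20952 - 10573}{\frac{4 - 174^{2}}{-12077} + 17669} = \frac{10379}{\left(4 - 30276\right) \left(- \frac{1}{12077}\right) + 17669} = \frac{10379}{\left(-30272\right) \left(- \frac{1}{12077}\right) + 17669} = \frac{10379}{\frac{30272}{12077} + 17669} = \frac{10379}{\frac{213418785}{12077}} = 10379 \cdot \frac{12077}{213418785} = \frac{125347183}{213418785}$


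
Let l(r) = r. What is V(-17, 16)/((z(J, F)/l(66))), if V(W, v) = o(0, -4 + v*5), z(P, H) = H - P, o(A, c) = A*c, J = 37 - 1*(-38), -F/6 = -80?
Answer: 0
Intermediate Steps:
F = 480 (F = -6*(-80) = 480)
J = 75 (J = 37 + 38 = 75)
V(W, v) = 0 (V(W, v) = 0*(-4 + v*5) = 0*(-4 + 5*v) = 0)
V(-17, 16)/((z(J, F)/l(66))) = 0/(((480 - 1*75)/66)) = 0/(((480 - 75)*(1/66))) = 0/((405*(1/66))) = 0/(135/22) = 0*(22/135) = 0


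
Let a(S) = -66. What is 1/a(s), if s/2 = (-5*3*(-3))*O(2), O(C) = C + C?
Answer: -1/66 ≈ -0.015152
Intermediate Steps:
O(C) = 2*C
s = 360 (s = 2*((-5*3*(-3))*(2*2)) = 2*(-15*(-3)*4) = 2*(45*4) = 2*180 = 360)
1/a(s) = 1/(-66) = -1/66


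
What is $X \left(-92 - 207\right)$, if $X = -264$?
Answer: $78936$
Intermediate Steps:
$X \left(-92 - 207\right) = - 264 \left(-92 - 207\right) = \left(-264\right) \left(-299\right) = 78936$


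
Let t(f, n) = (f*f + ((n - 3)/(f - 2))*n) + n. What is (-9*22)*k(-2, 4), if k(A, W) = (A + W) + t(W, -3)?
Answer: -4752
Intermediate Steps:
t(f, n) = n + f² + n*(-3 + n)/(-2 + f) (t(f, n) = (f² + ((-3 + n)/(-2 + f))*n) + n = (f² + n*(-3 + n)/(-2 + f)) + n = n + f² + n*(-3 + n)/(-2 + f))
k(A, W) = A + W + (24 + W³ - 3*W - 2*W²)/(-2 + W) (k(A, W) = (A + W) + (W³ + (-3)² - 5*(-3) - 2*W² + W*(-3))/(-2 + W) = (A + W) + (W³ + 9 + 15 - 2*W² - 3*W)/(-2 + W) = (A + W) + (24 + W³ - 3*W - 2*W²)/(-2 + W) = A + W + (24 + W³ - 3*W - 2*W²)/(-2 + W))
(-9*22)*k(-2, 4) = (-9*22)*((24 + 4³ - 1*4² - 5*4 - 2*(-2) - 2*4)/(-2 + 4)) = -198*(24 + 64 - 1*16 - 20 + 4 - 8)/2 = -99*(24 + 64 - 16 - 20 + 4 - 8) = -99*48 = -198*24 = -4752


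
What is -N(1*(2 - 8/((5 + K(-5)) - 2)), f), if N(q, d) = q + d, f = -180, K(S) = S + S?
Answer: 1238/7 ≈ 176.86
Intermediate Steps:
K(S) = 2*S
N(q, d) = d + q
-N(1*(2 - 8/((5 + K(-5)) - 2)), f) = -(-180 + 1*(2 - 8/((5 + 2*(-5)) - 2))) = -(-180 + 1*(2 - 8/((5 - 10) - 2))) = -(-180 + 1*(2 - 8/(-5 - 2))) = -(-180 + 1*(2 - 8/(-7))) = -(-180 + 1*(2 - 8*(-1/7))) = -(-180 + 1*(2 + 8/7)) = -(-180 + 1*(22/7)) = -(-180 + 22/7) = -1*(-1238/7) = 1238/7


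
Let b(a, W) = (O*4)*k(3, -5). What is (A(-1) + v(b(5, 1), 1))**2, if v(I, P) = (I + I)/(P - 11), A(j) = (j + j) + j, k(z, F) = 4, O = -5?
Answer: 169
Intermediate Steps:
b(a, W) = -80 (b(a, W) = -5*4*4 = -20*4 = -80)
A(j) = 3*j (A(j) = 2*j + j = 3*j)
v(I, P) = 2*I/(-11 + P) (v(I, P) = (2*I)/(-11 + P) = 2*I/(-11 + P))
(A(-1) + v(b(5, 1), 1))**2 = (3*(-1) + 2*(-80)/(-11 + 1))**2 = (-3 + 2*(-80)/(-10))**2 = (-3 + 2*(-80)*(-1/10))**2 = (-3 + 16)**2 = 13**2 = 169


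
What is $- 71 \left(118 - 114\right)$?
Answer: $-284$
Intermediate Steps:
$- 71 \left(118 - 114\right) = \left(-71\right) 4 = -284$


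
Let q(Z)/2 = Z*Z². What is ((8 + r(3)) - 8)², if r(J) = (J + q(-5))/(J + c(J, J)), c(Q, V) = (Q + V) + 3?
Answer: 61009/144 ≈ 423.67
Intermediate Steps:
c(Q, V) = 3 + Q + V
q(Z) = 2*Z³ (q(Z) = 2*(Z*Z²) = 2*Z³)
r(J) = (-250 + J)/(3 + 3*J) (r(J) = (J + 2*(-5)³)/(J + (3 + J + J)) = (J + 2*(-125))/(J + (3 + 2*J)) = (J - 250)/(3 + 3*J) = (-250 + J)/(3 + 3*J))
((8 + r(3)) - 8)² = ((8 + (-250 + 3)/(3*(1 + 3))) - 8)² = ((8 + (⅓)*(-247)/4) - 8)² = ((8 + (⅓)*(¼)*(-247)) - 8)² = ((8 - 247/12) - 8)² = (-151/12 - 8)² = (-247/12)² = 61009/144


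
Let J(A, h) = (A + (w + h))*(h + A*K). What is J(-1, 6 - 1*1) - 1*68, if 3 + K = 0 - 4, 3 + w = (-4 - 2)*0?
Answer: -56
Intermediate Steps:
w = -3 (w = -3 + (-4 - 2)*0 = -3 - 6*0 = -3 + 0 = -3)
K = -7 (K = -3 + (0 - 4) = -3 - 4 = -7)
J(A, h) = (h - 7*A)*(-3 + A + h) (J(A, h) = (A + (-3 + h))*(h + A*(-7)) = (-3 + A + h)*(h - 7*A) = (h - 7*A)*(-3 + A + h))
J(-1, 6 - 1*1) - 1*68 = ((6 - 1*1)² - 7*(-1)² - 3*(6 - 1*1) + 21*(-1) - 6*(-1)*(6 - 1*1)) - 1*68 = ((6 - 1)² - 7*1 - 3*(6 - 1) - 21 - 6*(-1)*(6 - 1)) - 68 = (5² - 7 - 3*5 - 21 - 6*(-1)*5) - 68 = (25 - 7 - 15 - 21 + 30) - 68 = 12 - 68 = -56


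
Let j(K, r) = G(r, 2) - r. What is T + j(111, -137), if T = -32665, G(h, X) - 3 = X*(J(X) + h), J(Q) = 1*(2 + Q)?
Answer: -32791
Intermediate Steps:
J(Q) = 2 + Q
G(h, X) = 3 + X*(2 + X + h) (G(h, X) = 3 + X*((2 + X) + h) = 3 + X*(2 + X + h))
j(K, r) = 11 + r (j(K, r) = (3 + 2*r + 2*(2 + 2)) - r = (3 + 2*r + 2*4) - r = (3 + 2*r + 8) - r = (11 + 2*r) - r = 11 + r)
T + j(111, -137) = -32665 + (11 - 137) = -32665 - 126 = -32791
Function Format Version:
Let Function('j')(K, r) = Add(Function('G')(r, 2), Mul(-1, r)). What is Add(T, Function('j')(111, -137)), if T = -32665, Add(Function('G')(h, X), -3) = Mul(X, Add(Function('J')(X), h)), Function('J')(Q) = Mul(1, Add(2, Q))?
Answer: -32791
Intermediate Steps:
Function('J')(Q) = Add(2, Q)
Function('G')(h, X) = Add(3, Mul(X, Add(2, X, h))) (Function('G')(h, X) = Add(3, Mul(X, Add(Add(2, X), h))) = Add(3, Mul(X, Add(2, X, h))))
Function('j')(K, r) = Add(11, r) (Function('j')(K, r) = Add(Add(3, Mul(2, r), Mul(2, Add(2, 2))), Mul(-1, r)) = Add(Add(3, Mul(2, r), Mul(2, 4)), Mul(-1, r)) = Add(Add(3, Mul(2, r), 8), Mul(-1, r)) = Add(Add(11, Mul(2, r)), Mul(-1, r)) = Add(11, r))
Add(T, Function('j')(111, -137)) = Add(-32665, Add(11, -137)) = Add(-32665, -126) = -32791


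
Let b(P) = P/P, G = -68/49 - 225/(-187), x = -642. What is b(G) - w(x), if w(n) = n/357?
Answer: 333/119 ≈ 2.7983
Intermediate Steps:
G = -1691/9163 (G = -68*1/49 - 225*(-1/187) = -68/49 + 225/187 = -1691/9163 ≈ -0.18455)
b(P) = 1
w(n) = n/357 (w(n) = n*(1/357) = n/357)
b(G) - w(x) = 1 - (-642)/357 = 1 - 1*(-214/119) = 1 + 214/119 = 333/119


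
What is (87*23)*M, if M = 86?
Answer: 172086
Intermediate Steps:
(87*23)*M = (87*23)*86 = 2001*86 = 172086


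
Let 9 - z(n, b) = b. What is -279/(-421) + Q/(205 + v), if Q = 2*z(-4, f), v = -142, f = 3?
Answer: 7543/8841 ≈ 0.85318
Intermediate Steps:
z(n, b) = 9 - b
Q = 12 (Q = 2*(9 - 1*3) = 2*(9 - 3) = 2*6 = 12)
-279/(-421) + Q/(205 + v) = -279/(-421) + 12/(205 - 142) = -279*(-1/421) + 12/63 = 279/421 + 12*(1/63) = 279/421 + 4/21 = 7543/8841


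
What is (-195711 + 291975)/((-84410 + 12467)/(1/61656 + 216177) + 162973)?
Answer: 1283065227653832/2172198977255341 ≈ 0.59068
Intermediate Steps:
(-195711 + 291975)/((-84410 + 12467)/(1/61656 + 216177) + 162973) = 96264/(-71943/(1/61656 + 216177) + 162973) = 96264/(-71943/13328609113/61656 + 162973) = 96264/(-71943*61656/13328609113 + 162973) = 96264/(-4435717608/13328609113 + 162973) = 96264/(2172198977255341/13328609113) = 96264*(13328609113/2172198977255341) = 1283065227653832/2172198977255341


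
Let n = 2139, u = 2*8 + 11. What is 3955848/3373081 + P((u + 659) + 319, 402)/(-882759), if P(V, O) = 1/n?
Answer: 7469517244914767/6369124068814581 ≈ 1.1728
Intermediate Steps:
u = 27 (u = 16 + 11 = 27)
P(V, O) = 1/2139
3955848/3373081 + P((u + 659) + 319, 402)/(-882759) = 3955848/3373081 + (1/2139)/(-882759) = 3955848*(1/3373081) + (1/2139)*(-1/882759) = 3955848/3373081 - 1/1888221501 = 7469517244914767/6369124068814581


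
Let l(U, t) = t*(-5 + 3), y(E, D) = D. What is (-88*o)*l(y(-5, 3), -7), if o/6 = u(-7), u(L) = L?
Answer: 51744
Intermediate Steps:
l(U, t) = -2*t (l(U, t) = t*(-2) = -2*t)
o = -42 (o = 6*(-7) = -42)
(-88*o)*l(y(-5, 3), -7) = (-88*(-42))*(-2*(-7)) = 3696*14 = 51744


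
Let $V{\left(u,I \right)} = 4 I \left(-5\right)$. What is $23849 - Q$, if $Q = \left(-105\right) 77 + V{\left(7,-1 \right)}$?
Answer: $31914$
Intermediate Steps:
$V{\left(u,I \right)} = - 20 I$ ($V{\left(u,I \right)} = 4 \left(- 5 I\right) = - 20 I$)
$Q = -8065$ ($Q = \left(-105\right) 77 - -20 = -8085 + 20 = -8065$)
$23849 - Q = 23849 - -8065 = 23849 + 8065 = 31914$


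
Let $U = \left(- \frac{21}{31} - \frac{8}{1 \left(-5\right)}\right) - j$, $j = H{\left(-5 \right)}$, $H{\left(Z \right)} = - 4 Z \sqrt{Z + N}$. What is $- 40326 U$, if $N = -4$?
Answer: $- \frac{5766618}{155} + 2419560 i \approx -37204.0 + 2.4196 \cdot 10^{6} i$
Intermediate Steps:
$H{\left(Z \right)} = - 4 Z \sqrt{-4 + Z}$ ($H{\left(Z \right)} = - 4 Z \sqrt{Z - 4} = - 4 Z \sqrt{-4 + Z}$)
$j = 60 i$ ($j = \left(-4\right) \left(-5\right) \sqrt{-4 - 5} = \left(-4\right) \left(-5\right) \sqrt{-9} = \left(-4\right) \left(-5\right) 3 i = 60 i \approx 60.0 i$)
$U = \frac{143}{155} - 60 i$ ($U = \left(- \frac{21}{31} - \frac{8}{1 \left(-5\right)}\right) - 60 i = \left(\left(-21\right) \frac{1}{31} - \frac{8}{-5}\right) - 60 i = \left(- \frac{21}{31} - - \frac{8}{5}\right) - 60 i = \left(- \frac{21}{31} + \frac{8}{5}\right) - 60 i = \frac{143}{155} - 60 i \approx 0.92258 - 60.0 i$)
$- 40326 U = - 40326 \left(\frac{143}{155} - 60 i\right) = - \frac{5766618}{155} + 2419560 i$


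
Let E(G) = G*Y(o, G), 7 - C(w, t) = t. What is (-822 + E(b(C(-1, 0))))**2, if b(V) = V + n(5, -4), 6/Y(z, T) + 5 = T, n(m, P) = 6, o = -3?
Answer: 10556001/16 ≈ 6.5975e+5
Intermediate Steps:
C(w, t) = 7 - t
Y(z, T) = 6/(-5 + T)
b(V) = 6 + V (b(V) = V + 6 = 6 + V)
E(G) = 6*G/(-5 + G) (E(G) = G*(6/(-5 + G)) = 6*G/(-5 + G))
(-822 + E(b(C(-1, 0))))**2 = (-822 + 6*(6 + (7 - 1*0))/(-5 + (6 + (7 - 1*0))))**2 = (-822 + 6*(6 + (7 + 0))/(-5 + (6 + (7 + 0))))**2 = (-822 + 6*(6 + 7)/(-5 + (6 + 7)))**2 = (-822 + 6*13/(-5 + 13))**2 = (-822 + 6*13/8)**2 = (-822 + 6*13*(1/8))**2 = (-822 + 39/4)**2 = (-3249/4)**2 = 10556001/16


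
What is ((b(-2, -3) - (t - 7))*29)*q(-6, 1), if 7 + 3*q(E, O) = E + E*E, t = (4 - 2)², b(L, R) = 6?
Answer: 2001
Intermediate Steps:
t = 4 (t = 2² = 4)
q(E, O) = -7/3 + E/3 + E²/3 (q(E, O) = -7/3 + (E + E*E)/3 = -7/3 + (E + E²)/3 = -7/3 + (E/3 + E²/3) = -7/3 + E/3 + E²/3)
((b(-2, -3) - (t - 7))*29)*q(-6, 1) = ((6 - (4 - 7))*29)*(-7/3 + (⅓)*(-6) + (⅓)*(-6)²) = ((6 - 1*(-3))*29)*(-7/3 - 2 + (⅓)*36) = ((6 + 3)*29)*(-7/3 - 2 + 12) = (9*29)*(23/3) = 261*(23/3) = 2001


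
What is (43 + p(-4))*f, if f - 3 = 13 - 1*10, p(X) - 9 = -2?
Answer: 300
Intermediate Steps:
p(X) = 7 (p(X) = 9 - 2 = 7)
f = 6 (f = 3 + (13 - 1*10) = 3 + (13 - 10) = 3 + 3 = 6)
(43 + p(-4))*f = (43 + 7)*6 = 50*6 = 300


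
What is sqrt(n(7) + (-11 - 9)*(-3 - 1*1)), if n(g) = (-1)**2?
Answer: 9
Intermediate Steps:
n(g) = 1
sqrt(n(7) + (-11 - 9)*(-3 - 1*1)) = sqrt(1 + (-11 - 9)*(-3 - 1*1)) = sqrt(1 - 20*(-3 - 1)) = sqrt(1 - 20*(-4)) = sqrt(1 + 80) = sqrt(81) = 9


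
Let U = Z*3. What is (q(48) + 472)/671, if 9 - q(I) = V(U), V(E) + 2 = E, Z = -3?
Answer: 492/671 ≈ 0.73323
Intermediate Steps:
U = -9 (U = -3*3 = -9)
V(E) = -2 + E
q(I) = 20 (q(I) = 9 - (-2 - 9) = 9 - 1*(-11) = 9 + 11 = 20)
(q(48) + 472)/671 = (20 + 472)/671 = 492*(1/671) = 492/671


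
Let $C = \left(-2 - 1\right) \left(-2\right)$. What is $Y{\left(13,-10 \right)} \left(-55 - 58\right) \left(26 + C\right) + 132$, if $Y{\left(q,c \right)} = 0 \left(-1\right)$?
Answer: $132$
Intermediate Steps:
$C = 6$ ($C = \left(-3\right) \left(-2\right) = 6$)
$Y{\left(q,c \right)} = 0$
$Y{\left(13,-10 \right)} \left(-55 - 58\right) \left(26 + C\right) + 132 = 0 \left(-55 - 58\right) \left(26 + 6\right) + 132 = 0 \left(\left(-113\right) 32\right) + 132 = 0 \left(-3616\right) + 132 = 0 + 132 = 132$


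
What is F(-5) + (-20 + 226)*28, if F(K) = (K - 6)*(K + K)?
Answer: 5878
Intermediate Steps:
F(K) = 2*K*(-6 + K) (F(K) = (-6 + K)*(2*K) = 2*K*(-6 + K))
F(-5) + (-20 + 226)*28 = 2*(-5)*(-6 - 5) + (-20 + 226)*28 = 2*(-5)*(-11) + 206*28 = 110 + 5768 = 5878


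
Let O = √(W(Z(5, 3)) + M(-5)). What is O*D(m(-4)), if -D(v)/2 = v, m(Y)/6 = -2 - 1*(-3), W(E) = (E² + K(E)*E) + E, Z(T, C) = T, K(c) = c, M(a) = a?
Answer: -60*√2 ≈ -84.853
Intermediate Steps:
W(E) = E + 2*E² (W(E) = (E² + E*E) + E = (E² + E²) + E = 2*E² + E = E + 2*E²)
m(Y) = 6 (m(Y) = 6*(-2 - 1*(-3)) = 6*(-2 + 3) = 6*1 = 6)
D(v) = -2*v
O = 5*√2 (O = √(5*(1 + 2*5) - 5) = √(5*(1 + 10) - 5) = √(5*11 - 5) = √(55 - 5) = √50 = 5*√2 ≈ 7.0711)
O*D(m(-4)) = (5*√2)*(-2*6) = (5*√2)*(-12) = -60*√2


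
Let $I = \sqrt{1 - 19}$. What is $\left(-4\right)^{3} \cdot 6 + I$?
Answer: $-384 + 3 i \sqrt{2} \approx -384.0 + 4.2426 i$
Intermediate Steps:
$I = 3 i \sqrt{2}$ ($I = \sqrt{-18} = 3 i \sqrt{2} \approx 4.2426 i$)
$\left(-4\right)^{3} \cdot 6 + I = \left(-4\right)^{3} \cdot 6 + 3 i \sqrt{2} = \left(-64\right) 6 + 3 i \sqrt{2} = -384 + 3 i \sqrt{2}$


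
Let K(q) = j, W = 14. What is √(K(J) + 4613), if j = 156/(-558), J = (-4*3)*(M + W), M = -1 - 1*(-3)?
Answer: √39895419/93 ≈ 67.917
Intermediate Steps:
M = 2 (M = -1 + 3 = 2)
J = -192 (J = (-4*3)*(2 + 14) = -12*16 = -192)
j = -26/93 (j = 156*(-1/558) = -26/93 ≈ -0.27957)
K(q) = -26/93
√(K(J) + 4613) = √(-26/93 + 4613) = √(428983/93) = √39895419/93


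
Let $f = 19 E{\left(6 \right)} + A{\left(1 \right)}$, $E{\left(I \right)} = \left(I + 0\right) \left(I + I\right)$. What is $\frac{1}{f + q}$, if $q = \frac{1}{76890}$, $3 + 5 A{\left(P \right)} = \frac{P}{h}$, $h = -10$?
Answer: $\frac{192225}{262844623} \approx 0.00073133$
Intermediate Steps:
$E{\left(I \right)} = 2 I^{2}$ ($E{\left(I \right)} = I 2 I = 2 I^{2}$)
$A{\left(P \right)} = - \frac{3}{5} - \frac{P}{50}$ ($A{\left(P \right)} = - \frac{3}{5} + \frac{P \frac{1}{-10}}{5} = - \frac{3}{5} + \frac{P \left(- \frac{1}{10}\right)}{5} = - \frac{3}{5} + \frac{\left(- \frac{1}{10}\right) P}{5} = - \frac{3}{5} - \frac{P}{50}$)
$f = \frac{68369}{50}$ ($f = 19 \cdot 2 \cdot 6^{2} - \frac{31}{50} = 19 \cdot 2 \cdot 36 - \frac{31}{50} = 19 \cdot 72 - \frac{31}{50} = 1368 - \frac{31}{50} = \frac{68369}{50} \approx 1367.4$)
$q = \frac{1}{76890} \approx 1.3006 \cdot 10^{-5}$
$\frac{1}{f + q} = \frac{1}{\frac{68369}{50} + \frac{1}{76890}} = \frac{1}{\frac{262844623}{192225}} = \frac{192225}{262844623}$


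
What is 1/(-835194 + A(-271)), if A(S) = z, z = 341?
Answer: -1/834853 ≈ -1.1978e-6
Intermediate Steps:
A(S) = 341
1/(-835194 + A(-271)) = 1/(-835194 + 341) = 1/(-834853) = -1/834853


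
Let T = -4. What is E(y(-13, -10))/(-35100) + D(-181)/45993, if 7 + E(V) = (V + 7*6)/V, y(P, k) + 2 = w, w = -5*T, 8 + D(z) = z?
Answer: -6465259/1614354300 ≈ -0.0040049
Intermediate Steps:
D(z) = -8 + z
w = 20 (w = -5*(-4) = 20)
y(P, k) = 18 (y(P, k) = -2 + 20 = 18)
E(V) = -7 + (42 + V)/V (E(V) = -7 + (V + 7*6)/V = -7 + (V + 42)/V = -7 + (42 + V)/V)
E(y(-13, -10))/(-35100) + D(-181)/45993 = (-6 + 42/18)/(-35100) + (-8 - 181)/45993 = (-6 + 42*(1/18))*(-1/35100) - 189*1/45993 = (-6 + 7/3)*(-1/35100) - 63/15331 = -11/3*(-1/35100) - 63/15331 = 11/105300 - 63/15331 = -6465259/1614354300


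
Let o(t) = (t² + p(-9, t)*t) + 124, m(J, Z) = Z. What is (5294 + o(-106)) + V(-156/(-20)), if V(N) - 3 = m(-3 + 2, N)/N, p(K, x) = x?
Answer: 27894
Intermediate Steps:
o(t) = 124 + 2*t² (o(t) = (t² + t*t) + 124 = (t² + t²) + 124 = 2*t² + 124 = 124 + 2*t²)
V(N) = 4 (V(N) = 3 + N/N = 3 + 1 = 4)
(5294 + o(-106)) + V(-156/(-20)) = (5294 + (124 + 2*(-106)²)) + 4 = (5294 + (124 + 2*11236)) + 4 = (5294 + (124 + 22472)) + 4 = (5294 + 22596) + 4 = 27890 + 4 = 27894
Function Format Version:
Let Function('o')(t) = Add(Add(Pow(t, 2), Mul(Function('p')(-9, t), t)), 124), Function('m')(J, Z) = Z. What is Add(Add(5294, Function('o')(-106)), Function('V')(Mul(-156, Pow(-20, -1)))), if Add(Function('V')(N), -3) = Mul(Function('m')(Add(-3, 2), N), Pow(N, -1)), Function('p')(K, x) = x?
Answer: 27894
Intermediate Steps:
Function('o')(t) = Add(124, Mul(2, Pow(t, 2))) (Function('o')(t) = Add(Add(Pow(t, 2), Mul(t, t)), 124) = Add(Add(Pow(t, 2), Pow(t, 2)), 124) = Add(Mul(2, Pow(t, 2)), 124) = Add(124, Mul(2, Pow(t, 2))))
Function('V')(N) = 4 (Function('V')(N) = Add(3, Mul(N, Pow(N, -1))) = Add(3, 1) = 4)
Add(Add(5294, Function('o')(-106)), Function('V')(Mul(-156, Pow(-20, -1)))) = Add(Add(5294, Add(124, Mul(2, Pow(-106, 2)))), 4) = Add(Add(5294, Add(124, Mul(2, 11236))), 4) = Add(Add(5294, Add(124, 22472)), 4) = Add(Add(5294, 22596), 4) = Add(27890, 4) = 27894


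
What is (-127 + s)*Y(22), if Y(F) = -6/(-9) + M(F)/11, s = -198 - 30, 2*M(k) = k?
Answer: -1775/3 ≈ -591.67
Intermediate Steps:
M(k) = k/2
s = -228
Y(F) = ⅔ + F/22 (Y(F) = -6/(-9) + (F/2)/11 = -6*(-⅑) + (F/2)*(1/11) = ⅔ + F/22)
(-127 + s)*Y(22) = (-127 - 228)*(⅔ + (1/22)*22) = -355*(⅔ + 1) = -355*5/3 = -1775/3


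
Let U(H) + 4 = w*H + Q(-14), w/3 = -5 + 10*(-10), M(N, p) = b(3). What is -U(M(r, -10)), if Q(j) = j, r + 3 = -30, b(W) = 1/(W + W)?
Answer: 141/2 ≈ 70.500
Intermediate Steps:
b(W) = 1/(2*W)
r = -33 (r = -3 - 30 = -33)
M(N, p) = ⅙ (M(N, p) = (½)/3 = (½)*(⅓) = ⅙)
w = -315 (w = 3*(-5 + 10*(-10)) = 3*(-5 - 100) = 3*(-105) = -315)
U(H) = -18 - 315*H (U(H) = -4 + (-315*H - 14) = -4 + (-14 - 315*H) = -18 - 315*H)
-U(M(r, -10)) = -(-18 - 315*⅙) = -(-18 - 105/2) = -1*(-141/2) = 141/2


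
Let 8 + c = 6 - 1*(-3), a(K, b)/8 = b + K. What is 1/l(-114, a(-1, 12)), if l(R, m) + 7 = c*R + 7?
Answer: -1/114 ≈ -0.0087719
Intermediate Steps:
a(K, b) = 8*K + 8*b (a(K, b) = 8*(b + K) = 8*(K + b) = 8*K + 8*b)
c = 1 (c = -8 + (6 - 1*(-3)) = -8 + (6 + 3) = -8 + 9 = 1)
l(R, m) = R (l(R, m) = -7 + (1*R + 7) = -7 + (R + 7) = -7 + (7 + R) = R)
1/l(-114, a(-1, 12)) = 1/(-114) = -1/114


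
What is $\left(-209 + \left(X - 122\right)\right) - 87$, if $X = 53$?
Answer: $-365$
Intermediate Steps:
$\left(-209 + \left(X - 122\right)\right) - 87 = \left(-209 + \left(53 - 122\right)\right) - 87 = \left(-209 - 69\right) - 87 = -278 - 87 = -365$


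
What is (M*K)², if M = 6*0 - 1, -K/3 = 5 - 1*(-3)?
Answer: 576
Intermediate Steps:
K = -24 (K = -3*(5 - 1*(-3)) = -3*(5 + 3) = -3*8 = -24)
M = -1 (M = 0 - 1 = -1)
(M*K)² = (-1*(-24))² = 24² = 576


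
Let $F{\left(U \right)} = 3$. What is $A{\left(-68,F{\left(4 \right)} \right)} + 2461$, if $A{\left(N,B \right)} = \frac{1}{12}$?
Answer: $\frac{29533}{12} \approx 2461.1$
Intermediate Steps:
$A{\left(N,B \right)} = \frac{1}{12}$
$A{\left(-68,F{\left(4 \right)} \right)} + 2461 = \frac{1}{12} + 2461 = \frac{29533}{12}$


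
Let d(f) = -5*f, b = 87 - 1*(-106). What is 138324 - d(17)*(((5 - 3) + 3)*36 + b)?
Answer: 170029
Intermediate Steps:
b = 193 (b = 87 + 106 = 193)
138324 - d(17)*(((5 - 3) + 3)*36 + b) = 138324 - (-5*17)*(((5 - 3) + 3)*36 + 193) = 138324 - (-85)*((2 + 3)*36 + 193) = 138324 - (-85)*(5*36 + 193) = 138324 - (-85)*(180 + 193) = 138324 - (-85)*373 = 138324 - 1*(-31705) = 138324 + 31705 = 170029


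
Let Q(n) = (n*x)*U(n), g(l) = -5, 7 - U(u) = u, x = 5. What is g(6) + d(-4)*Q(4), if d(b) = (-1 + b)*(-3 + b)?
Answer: 2095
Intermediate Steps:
U(u) = 7 - u
Q(n) = 5*n*(7 - n) (Q(n) = (n*5)*(7 - n) = (5*n)*(7 - n) = 5*n*(7 - n))
g(6) + d(-4)*Q(4) = -5 + (3 + (-4)**2 - 4*(-4))*(5*4*(7 - 1*4)) = -5 + (3 + 16 + 16)*(5*4*(7 - 4)) = -5 + 35*(5*4*3) = -5 + 35*60 = -5 + 2100 = 2095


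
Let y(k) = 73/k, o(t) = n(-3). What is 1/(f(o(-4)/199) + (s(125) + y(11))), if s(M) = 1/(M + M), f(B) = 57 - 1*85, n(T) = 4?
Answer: -2750/58739 ≈ -0.046817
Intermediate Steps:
o(t) = 4
f(B) = -28 (f(B) = 57 - 85 = -28)
s(M) = 1/(2*M)
1/(f(o(-4)/199) + (s(125) + y(11))) = 1/(-28 + ((½)/125 + 73/11)) = 1/(-28 + ((½)*(1/125) + 73*(1/11))) = 1/(-28 + (1/250 + 73/11)) = 1/(-28 + 18261/2750) = 1/(-58739/2750) = -2750/58739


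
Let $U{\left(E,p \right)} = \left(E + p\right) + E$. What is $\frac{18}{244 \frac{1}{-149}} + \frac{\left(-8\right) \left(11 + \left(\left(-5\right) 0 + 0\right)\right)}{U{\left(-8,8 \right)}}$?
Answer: $\frac{1}{122} \approx 0.0081967$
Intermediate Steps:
$U{\left(E,p \right)} = p + 2 E$
$\frac{18}{244 \frac{1}{-149}} + \frac{\left(-8\right) \left(11 + \left(\left(-5\right) 0 + 0\right)\right)}{U{\left(-8,8 \right)}} = \frac{18}{244 \frac{1}{-149}} + \frac{\left(-8\right) \left(11 + \left(\left(-5\right) 0 + 0\right)\right)}{8 + 2 \left(-8\right)} = \frac{18}{244 \left(- \frac{1}{149}\right)} + \frac{\left(-8\right) \left(11 + \left(0 + 0\right)\right)}{8 - 16} = \frac{18}{- \frac{244}{149}} + \frac{\left(-8\right) \left(11 + 0\right)}{-8} = 18 \left(- \frac{149}{244}\right) + \left(-8\right) 11 \left(- \frac{1}{8}\right) = - \frac{1341}{122} - -11 = - \frac{1341}{122} + 11 = \frac{1}{122}$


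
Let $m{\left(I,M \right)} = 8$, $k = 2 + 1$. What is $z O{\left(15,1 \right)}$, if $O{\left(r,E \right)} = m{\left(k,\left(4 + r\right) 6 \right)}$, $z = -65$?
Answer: $-520$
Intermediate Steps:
$k = 3$
$O{\left(r,E \right)} = 8$
$z O{\left(15,1 \right)} = \left(-65\right) 8 = -520$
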